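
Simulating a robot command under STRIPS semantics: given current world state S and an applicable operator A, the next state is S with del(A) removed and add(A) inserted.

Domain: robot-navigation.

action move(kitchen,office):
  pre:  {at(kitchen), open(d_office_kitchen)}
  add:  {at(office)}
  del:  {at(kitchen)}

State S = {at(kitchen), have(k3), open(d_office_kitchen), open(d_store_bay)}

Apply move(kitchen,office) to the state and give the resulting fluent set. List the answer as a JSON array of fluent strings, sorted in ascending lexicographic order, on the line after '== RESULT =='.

Progress:
  pre ⊆ S: {at(kitchen), open(d_office_kitchen)} ⊆ S  — applicable
  S \ del = {have(k3), open(d_office_kitchen), open(d_store_bay)}
  ∪ add   = {at(office), have(k3), open(d_office_kitchen), open(d_store_bay)}

== RESULT ==
["at(office)", "have(k3)", "open(d_office_kitchen)", "open(d_store_bay)"]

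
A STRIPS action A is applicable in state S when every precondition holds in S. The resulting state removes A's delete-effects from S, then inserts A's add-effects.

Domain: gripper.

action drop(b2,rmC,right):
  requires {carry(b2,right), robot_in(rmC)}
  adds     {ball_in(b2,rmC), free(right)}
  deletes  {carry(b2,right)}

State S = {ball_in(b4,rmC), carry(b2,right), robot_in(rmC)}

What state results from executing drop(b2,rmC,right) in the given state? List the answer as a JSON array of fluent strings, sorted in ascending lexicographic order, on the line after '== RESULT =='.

Progress:
  pre ⊆ S: {carry(b2,right), robot_in(rmC)} ⊆ S  — applicable
  S \ del = {ball_in(b4,rmC), robot_in(rmC)}
  ∪ add   = {ball_in(b2,rmC), ball_in(b4,rmC), free(right), robot_in(rmC)}

== RESULT ==
["ball_in(b2,rmC)", "ball_in(b4,rmC)", "free(right)", "robot_in(rmC)"]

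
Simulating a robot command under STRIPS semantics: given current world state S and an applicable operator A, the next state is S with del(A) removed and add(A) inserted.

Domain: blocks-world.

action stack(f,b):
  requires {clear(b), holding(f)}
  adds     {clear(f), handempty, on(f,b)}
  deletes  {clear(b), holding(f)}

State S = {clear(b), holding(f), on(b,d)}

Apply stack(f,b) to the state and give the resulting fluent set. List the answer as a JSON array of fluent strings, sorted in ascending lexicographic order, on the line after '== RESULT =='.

Compute (S \ del) ∪ add:
  pre ⊆ S: {clear(b), holding(f)} ⊆ S  — applicable
  S \ del = {on(b,d)}
  ∪ add   = {clear(f), handempty, on(b,d), on(f,b)}

== RESULT ==
["clear(f)", "handempty", "on(b,d)", "on(f,b)"]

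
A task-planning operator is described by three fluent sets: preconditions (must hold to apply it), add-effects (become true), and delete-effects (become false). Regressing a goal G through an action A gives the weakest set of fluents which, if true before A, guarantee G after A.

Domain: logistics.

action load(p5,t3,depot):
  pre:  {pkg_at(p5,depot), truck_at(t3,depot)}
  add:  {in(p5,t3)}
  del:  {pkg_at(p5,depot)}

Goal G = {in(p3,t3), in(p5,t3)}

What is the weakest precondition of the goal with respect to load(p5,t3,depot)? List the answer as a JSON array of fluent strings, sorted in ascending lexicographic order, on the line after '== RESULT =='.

Regress:
  G ∩ del = {}  (empty — regression defined)
  G \ add = {in(p3,t3), in(p5,t3)} \ {in(p5,t3)} = {in(p3,t3)}
  ∪ pre   = {in(p3,t3)} ∪ {pkg_at(p5,depot), truck_at(t3,depot)}
          = {in(p3,t3), pkg_at(p5,depot), truck_at(t3,depot)}

== RESULT ==
["in(p3,t3)", "pkg_at(p5,depot)", "truck_at(t3,depot)"]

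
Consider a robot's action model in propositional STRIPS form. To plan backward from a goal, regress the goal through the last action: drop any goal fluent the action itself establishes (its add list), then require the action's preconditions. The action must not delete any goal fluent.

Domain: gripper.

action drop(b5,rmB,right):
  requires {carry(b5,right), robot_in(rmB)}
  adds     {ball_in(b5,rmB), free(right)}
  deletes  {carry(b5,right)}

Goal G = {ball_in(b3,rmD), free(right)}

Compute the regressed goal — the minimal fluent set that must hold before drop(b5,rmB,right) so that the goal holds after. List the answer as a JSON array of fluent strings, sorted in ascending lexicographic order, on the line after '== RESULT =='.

Regress:
  G ∩ del = {}  (empty — regression defined)
  G \ add = {ball_in(b3,rmD), free(right)} \ {ball_in(b5,rmB), free(right)} = {ball_in(b3,rmD)}
  ∪ pre   = {ball_in(b3,rmD)} ∪ {carry(b5,right), robot_in(rmB)}
          = {ball_in(b3,rmD), carry(b5,right), robot_in(rmB)}

== RESULT ==
["ball_in(b3,rmD)", "carry(b5,right)", "robot_in(rmB)"]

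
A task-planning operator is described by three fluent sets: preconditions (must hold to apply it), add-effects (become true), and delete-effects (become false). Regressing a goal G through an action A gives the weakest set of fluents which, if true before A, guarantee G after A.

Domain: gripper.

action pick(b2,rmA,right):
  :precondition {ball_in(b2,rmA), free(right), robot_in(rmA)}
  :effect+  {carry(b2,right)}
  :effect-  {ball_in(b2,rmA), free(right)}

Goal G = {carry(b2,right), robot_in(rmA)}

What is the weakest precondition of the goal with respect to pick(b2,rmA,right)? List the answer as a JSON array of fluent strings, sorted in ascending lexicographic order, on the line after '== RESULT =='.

Compute (G \ add) ∪ pre:
  G ∩ del = {}  (empty — regression defined)
  G \ add = {carry(b2,right), robot_in(rmA)} \ {carry(b2,right)} = {robot_in(rmA)}
  ∪ pre   = {robot_in(rmA)} ∪ {ball_in(b2,rmA), free(right), robot_in(rmA)}
          = {ball_in(b2,rmA), free(right), robot_in(rmA)}

== RESULT ==
["ball_in(b2,rmA)", "free(right)", "robot_in(rmA)"]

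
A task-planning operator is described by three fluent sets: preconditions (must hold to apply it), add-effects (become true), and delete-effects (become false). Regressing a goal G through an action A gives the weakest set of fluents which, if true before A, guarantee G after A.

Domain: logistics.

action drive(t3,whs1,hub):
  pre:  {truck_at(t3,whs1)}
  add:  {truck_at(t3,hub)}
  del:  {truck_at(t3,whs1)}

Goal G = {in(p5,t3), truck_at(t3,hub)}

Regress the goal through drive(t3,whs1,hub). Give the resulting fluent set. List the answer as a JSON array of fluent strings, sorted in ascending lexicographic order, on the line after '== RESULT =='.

Compute (G \ add) ∪ pre:
  G ∩ del = {}  (empty — regression defined)
  G \ add = {in(p5,t3), truck_at(t3,hub)} \ {truck_at(t3,hub)} = {in(p5,t3)}
  ∪ pre   = {in(p5,t3)} ∪ {truck_at(t3,whs1)}
          = {in(p5,t3), truck_at(t3,whs1)}

== RESULT ==
["in(p5,t3)", "truck_at(t3,whs1)"]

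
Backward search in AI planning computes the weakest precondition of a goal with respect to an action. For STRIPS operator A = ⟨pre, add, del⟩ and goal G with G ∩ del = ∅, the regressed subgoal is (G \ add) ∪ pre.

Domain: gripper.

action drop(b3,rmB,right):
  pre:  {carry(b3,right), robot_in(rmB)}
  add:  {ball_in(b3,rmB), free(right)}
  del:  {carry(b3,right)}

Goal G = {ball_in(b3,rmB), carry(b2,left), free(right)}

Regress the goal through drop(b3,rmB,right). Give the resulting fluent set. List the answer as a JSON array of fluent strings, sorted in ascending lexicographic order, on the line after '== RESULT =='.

Compute (G \ add) ∪ pre:
  G ∩ del = {}  (empty — regression defined)
  G \ add = {ball_in(b3,rmB), carry(b2,left), free(right)} \ {ball_in(b3,rmB), free(right)} = {carry(b2,left)}
  ∪ pre   = {carry(b2,left)} ∪ {carry(b3,right), robot_in(rmB)}
          = {carry(b2,left), carry(b3,right), robot_in(rmB)}

== RESULT ==
["carry(b2,left)", "carry(b3,right)", "robot_in(rmB)"]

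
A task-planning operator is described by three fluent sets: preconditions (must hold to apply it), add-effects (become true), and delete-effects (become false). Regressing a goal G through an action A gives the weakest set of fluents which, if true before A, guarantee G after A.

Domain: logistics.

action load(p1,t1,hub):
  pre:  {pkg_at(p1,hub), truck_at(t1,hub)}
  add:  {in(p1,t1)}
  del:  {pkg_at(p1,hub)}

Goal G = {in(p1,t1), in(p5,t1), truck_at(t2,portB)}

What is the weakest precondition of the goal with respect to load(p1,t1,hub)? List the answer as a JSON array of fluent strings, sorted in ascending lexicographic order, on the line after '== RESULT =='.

Compute (G \ add) ∪ pre:
  G ∩ del = {}  (empty — regression defined)
  G \ add = {in(p1,t1), in(p5,t1), truck_at(t2,portB)} \ {in(p1,t1)} = {in(p5,t1), truck_at(t2,portB)}
  ∪ pre   = {in(p5,t1), truck_at(t2,portB)} ∪ {pkg_at(p1,hub), truck_at(t1,hub)}
          = {in(p5,t1), pkg_at(p1,hub), truck_at(t1,hub), truck_at(t2,portB)}

== RESULT ==
["in(p5,t1)", "pkg_at(p1,hub)", "truck_at(t1,hub)", "truck_at(t2,portB)"]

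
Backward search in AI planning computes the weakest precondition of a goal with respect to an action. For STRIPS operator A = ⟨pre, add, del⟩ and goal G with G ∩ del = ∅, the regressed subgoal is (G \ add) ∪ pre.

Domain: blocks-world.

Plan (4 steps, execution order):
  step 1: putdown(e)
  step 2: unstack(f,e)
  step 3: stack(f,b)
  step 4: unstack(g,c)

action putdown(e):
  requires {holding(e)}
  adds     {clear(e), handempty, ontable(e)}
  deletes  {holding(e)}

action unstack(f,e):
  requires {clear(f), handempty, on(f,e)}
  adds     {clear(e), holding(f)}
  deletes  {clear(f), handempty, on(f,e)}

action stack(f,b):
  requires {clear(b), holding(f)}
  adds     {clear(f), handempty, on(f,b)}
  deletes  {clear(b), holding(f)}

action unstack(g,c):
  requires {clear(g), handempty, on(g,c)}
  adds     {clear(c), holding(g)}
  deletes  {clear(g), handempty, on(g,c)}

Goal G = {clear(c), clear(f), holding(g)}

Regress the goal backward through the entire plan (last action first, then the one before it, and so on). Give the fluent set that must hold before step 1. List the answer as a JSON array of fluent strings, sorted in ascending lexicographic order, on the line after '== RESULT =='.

Regress step by step:
  through step 4 (unstack(g,c)): drop {clear(c), holding(g)}, keep {clear(f)}, require {clear(g), handempty, on(g,c)}
    → {clear(f), clear(g), handempty, on(g,c)}
  through step 3 (stack(f,b)): drop {clear(f), handempty}, keep {clear(g), on(g,c)}, require {clear(b), holding(f)}
    → {clear(b), clear(g), holding(f), on(g,c)}
  through step 2 (unstack(f,e)): drop {holding(f)}, keep {clear(b), clear(g), on(g,c)}, require {clear(f), handempty, on(f,e)}
    → {clear(b), clear(f), clear(g), handempty, on(f,e), on(g,c)}
  through step 1 (putdown(e)): drop {handempty}, keep {clear(b), clear(f), clear(g), on(f,e), on(g,c)}, require {holding(e)}
    → {clear(b), clear(f), clear(g), holding(e), on(f,e), on(g,c)}

== RESULT ==
["clear(b)", "clear(f)", "clear(g)", "holding(e)", "on(f,e)", "on(g,c)"]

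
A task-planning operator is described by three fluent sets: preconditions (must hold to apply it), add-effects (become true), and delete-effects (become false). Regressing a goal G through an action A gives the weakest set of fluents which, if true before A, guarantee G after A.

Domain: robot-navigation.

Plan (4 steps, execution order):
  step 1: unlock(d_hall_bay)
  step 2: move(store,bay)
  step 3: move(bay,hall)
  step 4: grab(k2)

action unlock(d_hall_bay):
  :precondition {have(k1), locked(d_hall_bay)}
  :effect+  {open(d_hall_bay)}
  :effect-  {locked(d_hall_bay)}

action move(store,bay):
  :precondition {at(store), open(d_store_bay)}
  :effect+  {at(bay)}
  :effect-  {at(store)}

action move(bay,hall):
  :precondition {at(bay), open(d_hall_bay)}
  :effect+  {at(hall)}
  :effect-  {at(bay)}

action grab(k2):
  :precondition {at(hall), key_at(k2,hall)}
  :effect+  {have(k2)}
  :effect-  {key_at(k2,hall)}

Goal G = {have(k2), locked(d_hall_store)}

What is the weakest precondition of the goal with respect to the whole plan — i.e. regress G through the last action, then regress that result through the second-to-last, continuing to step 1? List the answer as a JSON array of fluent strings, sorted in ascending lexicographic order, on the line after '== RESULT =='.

Regress step by step:
  through step 4 (grab(k2)): drop {have(k2)}, keep {locked(d_hall_store)}, require {at(hall), key_at(k2,hall)}
    → {at(hall), key_at(k2,hall), locked(d_hall_store)}
  through step 3 (move(bay,hall)): drop {at(hall)}, keep {key_at(k2,hall), locked(d_hall_store)}, require {at(bay), open(d_hall_bay)}
    → {at(bay), key_at(k2,hall), locked(d_hall_store), open(d_hall_bay)}
  through step 2 (move(store,bay)): drop {at(bay)}, keep {key_at(k2,hall), locked(d_hall_store), open(d_hall_bay)}, require {at(store), open(d_store_bay)}
    → {at(store), key_at(k2,hall), locked(d_hall_store), open(d_hall_bay), open(d_store_bay)}
  through step 1 (unlock(d_hall_bay)): drop {open(d_hall_bay)}, keep {at(store), key_at(k2,hall), locked(d_hall_store), open(d_store_bay)}, require {have(k1), locked(d_hall_bay)}
    → {at(store), have(k1), key_at(k2,hall), locked(d_hall_bay), locked(d_hall_store), open(d_store_bay)}

== RESULT ==
["at(store)", "have(k1)", "key_at(k2,hall)", "locked(d_hall_bay)", "locked(d_hall_store)", "open(d_store_bay)"]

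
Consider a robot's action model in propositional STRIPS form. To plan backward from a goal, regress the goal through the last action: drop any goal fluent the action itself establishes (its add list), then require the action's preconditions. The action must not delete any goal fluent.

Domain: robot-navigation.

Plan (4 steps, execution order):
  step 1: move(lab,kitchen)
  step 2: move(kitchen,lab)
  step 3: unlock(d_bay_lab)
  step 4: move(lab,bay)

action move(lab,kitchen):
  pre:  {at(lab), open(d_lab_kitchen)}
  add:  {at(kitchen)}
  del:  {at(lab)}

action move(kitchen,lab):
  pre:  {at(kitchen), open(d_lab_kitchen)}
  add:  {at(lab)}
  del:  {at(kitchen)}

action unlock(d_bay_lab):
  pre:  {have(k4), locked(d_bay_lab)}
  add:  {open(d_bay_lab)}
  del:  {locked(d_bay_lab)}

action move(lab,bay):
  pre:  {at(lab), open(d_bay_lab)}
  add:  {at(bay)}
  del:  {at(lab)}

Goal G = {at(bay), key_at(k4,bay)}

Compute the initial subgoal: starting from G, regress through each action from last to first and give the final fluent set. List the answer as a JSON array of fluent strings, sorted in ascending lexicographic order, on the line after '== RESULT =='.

Work backward from the goal:
  through step 4 (move(lab,bay)): drop {at(bay)}, keep {key_at(k4,bay)}, require {at(lab), open(d_bay_lab)}
    → {at(lab), key_at(k4,bay), open(d_bay_lab)}
  through step 3 (unlock(d_bay_lab)): drop {open(d_bay_lab)}, keep {at(lab), key_at(k4,bay)}, require {have(k4), locked(d_bay_lab)}
    → {at(lab), have(k4), key_at(k4,bay), locked(d_bay_lab)}
  through step 2 (move(kitchen,lab)): drop {at(lab)}, keep {have(k4), key_at(k4,bay), locked(d_bay_lab)}, require {at(kitchen), open(d_lab_kitchen)}
    → {at(kitchen), have(k4), key_at(k4,bay), locked(d_bay_lab), open(d_lab_kitchen)}
  through step 1 (move(lab,kitchen)): drop {at(kitchen)}, keep {have(k4), key_at(k4,bay), locked(d_bay_lab), open(d_lab_kitchen)}, require {at(lab), open(d_lab_kitchen)}
    → {at(lab), have(k4), key_at(k4,bay), locked(d_bay_lab), open(d_lab_kitchen)}

== RESULT ==
["at(lab)", "have(k4)", "key_at(k4,bay)", "locked(d_bay_lab)", "open(d_lab_kitchen)"]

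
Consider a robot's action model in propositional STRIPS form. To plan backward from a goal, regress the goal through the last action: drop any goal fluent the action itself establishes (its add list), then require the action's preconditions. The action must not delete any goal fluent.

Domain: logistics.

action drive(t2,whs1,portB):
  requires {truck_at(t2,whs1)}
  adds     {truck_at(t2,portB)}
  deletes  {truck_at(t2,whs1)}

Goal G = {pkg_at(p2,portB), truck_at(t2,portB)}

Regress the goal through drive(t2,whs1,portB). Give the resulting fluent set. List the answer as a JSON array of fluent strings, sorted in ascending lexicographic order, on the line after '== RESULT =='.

Compute (G \ add) ∪ pre:
  G ∩ del = {}  (empty — regression defined)
  G \ add = {pkg_at(p2,portB), truck_at(t2,portB)} \ {truck_at(t2,portB)} = {pkg_at(p2,portB)}
  ∪ pre   = {pkg_at(p2,portB)} ∪ {truck_at(t2,whs1)}
          = {pkg_at(p2,portB), truck_at(t2,whs1)}

== RESULT ==
["pkg_at(p2,portB)", "truck_at(t2,whs1)"]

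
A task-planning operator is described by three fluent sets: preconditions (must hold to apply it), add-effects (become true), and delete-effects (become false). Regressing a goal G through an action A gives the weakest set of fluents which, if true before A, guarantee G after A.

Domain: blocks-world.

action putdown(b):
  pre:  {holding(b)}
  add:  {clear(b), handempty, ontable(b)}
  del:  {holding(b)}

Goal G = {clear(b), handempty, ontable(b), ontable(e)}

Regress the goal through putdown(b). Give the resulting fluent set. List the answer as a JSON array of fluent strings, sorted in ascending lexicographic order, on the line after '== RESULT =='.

Compute (G \ add) ∪ pre:
  G ∩ del = {}  (empty — regression defined)
  G \ add = {clear(b), handempty, ontable(b), ontable(e)} \ {clear(b), handempty, ontable(b)} = {ontable(e)}
  ∪ pre   = {ontable(e)} ∪ {holding(b)}
          = {holding(b), ontable(e)}

== RESULT ==
["holding(b)", "ontable(e)"]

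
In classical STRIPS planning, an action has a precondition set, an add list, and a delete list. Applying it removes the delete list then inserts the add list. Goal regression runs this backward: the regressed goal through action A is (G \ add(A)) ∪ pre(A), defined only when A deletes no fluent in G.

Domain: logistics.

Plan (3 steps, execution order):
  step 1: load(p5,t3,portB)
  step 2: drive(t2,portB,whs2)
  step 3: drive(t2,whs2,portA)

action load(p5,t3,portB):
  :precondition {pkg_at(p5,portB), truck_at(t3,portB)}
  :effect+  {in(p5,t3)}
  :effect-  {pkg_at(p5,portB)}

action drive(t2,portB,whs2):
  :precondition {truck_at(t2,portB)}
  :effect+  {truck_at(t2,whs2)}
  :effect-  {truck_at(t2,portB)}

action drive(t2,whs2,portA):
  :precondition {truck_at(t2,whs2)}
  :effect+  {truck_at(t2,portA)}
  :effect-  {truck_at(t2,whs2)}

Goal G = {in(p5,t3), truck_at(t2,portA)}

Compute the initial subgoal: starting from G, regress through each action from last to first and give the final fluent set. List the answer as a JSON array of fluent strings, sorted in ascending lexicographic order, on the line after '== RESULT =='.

Work backward from the goal:
  through step 3 (drive(t2,whs2,portA)): drop {truck_at(t2,portA)}, keep {in(p5,t3)}, require {truck_at(t2,whs2)}
    → {in(p5,t3), truck_at(t2,whs2)}
  through step 2 (drive(t2,portB,whs2)): drop {truck_at(t2,whs2)}, keep {in(p5,t3)}, require {truck_at(t2,portB)}
    → {in(p5,t3), truck_at(t2,portB)}
  through step 1 (load(p5,t3,portB)): drop {in(p5,t3)}, keep {truck_at(t2,portB)}, require {pkg_at(p5,portB), truck_at(t3,portB)}
    → {pkg_at(p5,portB), truck_at(t2,portB), truck_at(t3,portB)}

== RESULT ==
["pkg_at(p5,portB)", "truck_at(t2,portB)", "truck_at(t3,portB)"]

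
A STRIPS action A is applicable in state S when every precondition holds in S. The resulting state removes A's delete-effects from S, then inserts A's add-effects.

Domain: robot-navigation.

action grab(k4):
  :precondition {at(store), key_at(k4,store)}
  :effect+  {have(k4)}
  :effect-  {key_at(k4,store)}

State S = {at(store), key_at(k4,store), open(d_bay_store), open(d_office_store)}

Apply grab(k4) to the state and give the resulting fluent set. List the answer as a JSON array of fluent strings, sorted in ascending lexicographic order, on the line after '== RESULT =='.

Progress:
  pre ⊆ S: {at(store), key_at(k4,store)} ⊆ S  — applicable
  S \ del = {at(store), open(d_bay_store), open(d_office_store)}
  ∪ add   = {at(store), have(k4), open(d_bay_store), open(d_office_store)}

== RESULT ==
["at(store)", "have(k4)", "open(d_bay_store)", "open(d_office_store)"]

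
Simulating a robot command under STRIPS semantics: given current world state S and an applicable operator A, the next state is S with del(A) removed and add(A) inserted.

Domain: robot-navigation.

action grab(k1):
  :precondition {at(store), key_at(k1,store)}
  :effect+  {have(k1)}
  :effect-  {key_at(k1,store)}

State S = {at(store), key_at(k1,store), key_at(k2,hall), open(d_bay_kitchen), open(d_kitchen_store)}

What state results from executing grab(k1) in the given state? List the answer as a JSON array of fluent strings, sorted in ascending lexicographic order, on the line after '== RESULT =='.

Progress:
  pre ⊆ S: {at(store), key_at(k1,store)} ⊆ S  — applicable
  S \ del = {at(store), key_at(k2,hall), open(d_bay_kitchen), open(d_kitchen_store)}
  ∪ add   = {at(store), have(k1), key_at(k2,hall), open(d_bay_kitchen), open(d_kitchen_store)}

== RESULT ==
["at(store)", "have(k1)", "key_at(k2,hall)", "open(d_bay_kitchen)", "open(d_kitchen_store)"]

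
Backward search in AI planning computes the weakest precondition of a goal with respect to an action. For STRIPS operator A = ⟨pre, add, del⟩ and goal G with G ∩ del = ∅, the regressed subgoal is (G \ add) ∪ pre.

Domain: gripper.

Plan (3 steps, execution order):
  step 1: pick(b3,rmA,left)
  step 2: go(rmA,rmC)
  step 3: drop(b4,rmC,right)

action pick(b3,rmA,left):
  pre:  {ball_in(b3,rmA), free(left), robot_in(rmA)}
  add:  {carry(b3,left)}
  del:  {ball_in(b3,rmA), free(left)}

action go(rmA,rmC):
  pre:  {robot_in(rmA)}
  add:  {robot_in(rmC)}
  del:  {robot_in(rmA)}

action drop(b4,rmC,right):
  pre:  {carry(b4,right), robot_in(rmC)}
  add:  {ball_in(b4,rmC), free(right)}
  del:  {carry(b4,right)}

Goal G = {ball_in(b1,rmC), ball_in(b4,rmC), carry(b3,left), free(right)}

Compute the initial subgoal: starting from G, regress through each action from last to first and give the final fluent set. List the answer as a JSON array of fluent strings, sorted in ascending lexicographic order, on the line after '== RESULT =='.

Regress step by step:
  through step 3 (drop(b4,rmC,right)): drop {ball_in(b4,rmC), free(right)}, keep {ball_in(b1,rmC), carry(b3,left)}, require {carry(b4,right), robot_in(rmC)}
    → {ball_in(b1,rmC), carry(b3,left), carry(b4,right), robot_in(rmC)}
  through step 2 (go(rmA,rmC)): drop {robot_in(rmC)}, keep {ball_in(b1,rmC), carry(b3,left), carry(b4,right)}, require {robot_in(rmA)}
    → {ball_in(b1,rmC), carry(b3,left), carry(b4,right), robot_in(rmA)}
  through step 1 (pick(b3,rmA,left)): drop {carry(b3,left)}, keep {ball_in(b1,rmC), carry(b4,right), robot_in(rmA)}, require {ball_in(b3,rmA), free(left), robot_in(rmA)}
    → {ball_in(b1,rmC), ball_in(b3,rmA), carry(b4,right), free(left), robot_in(rmA)}

== RESULT ==
["ball_in(b1,rmC)", "ball_in(b3,rmA)", "carry(b4,right)", "free(left)", "robot_in(rmA)"]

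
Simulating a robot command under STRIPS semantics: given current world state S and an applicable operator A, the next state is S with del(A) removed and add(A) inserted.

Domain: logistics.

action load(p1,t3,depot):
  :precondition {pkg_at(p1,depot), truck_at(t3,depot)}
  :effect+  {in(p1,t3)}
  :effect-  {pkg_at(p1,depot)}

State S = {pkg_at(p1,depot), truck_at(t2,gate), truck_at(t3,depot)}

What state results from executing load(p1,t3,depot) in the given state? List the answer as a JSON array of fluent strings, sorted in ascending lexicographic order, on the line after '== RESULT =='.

Compute (S \ del) ∪ add:
  pre ⊆ S: {pkg_at(p1,depot), truck_at(t3,depot)} ⊆ S  — applicable
  S \ del = {truck_at(t2,gate), truck_at(t3,depot)}
  ∪ add   = {in(p1,t3), truck_at(t2,gate), truck_at(t3,depot)}

== RESULT ==
["in(p1,t3)", "truck_at(t2,gate)", "truck_at(t3,depot)"]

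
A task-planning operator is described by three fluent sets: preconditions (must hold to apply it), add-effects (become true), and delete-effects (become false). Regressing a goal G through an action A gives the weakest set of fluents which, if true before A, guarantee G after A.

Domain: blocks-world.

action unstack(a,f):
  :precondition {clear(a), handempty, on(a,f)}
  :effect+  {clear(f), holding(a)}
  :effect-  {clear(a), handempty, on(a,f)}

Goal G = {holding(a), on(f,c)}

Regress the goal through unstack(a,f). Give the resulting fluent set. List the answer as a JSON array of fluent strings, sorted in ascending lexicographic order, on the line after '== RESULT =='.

Regress:
  G ∩ del = {}  (empty — regression defined)
  G \ add = {holding(a), on(f,c)} \ {clear(f), holding(a)} = {on(f,c)}
  ∪ pre   = {on(f,c)} ∪ {clear(a), handempty, on(a,f)}
          = {clear(a), handempty, on(a,f), on(f,c)}

== RESULT ==
["clear(a)", "handempty", "on(a,f)", "on(f,c)"]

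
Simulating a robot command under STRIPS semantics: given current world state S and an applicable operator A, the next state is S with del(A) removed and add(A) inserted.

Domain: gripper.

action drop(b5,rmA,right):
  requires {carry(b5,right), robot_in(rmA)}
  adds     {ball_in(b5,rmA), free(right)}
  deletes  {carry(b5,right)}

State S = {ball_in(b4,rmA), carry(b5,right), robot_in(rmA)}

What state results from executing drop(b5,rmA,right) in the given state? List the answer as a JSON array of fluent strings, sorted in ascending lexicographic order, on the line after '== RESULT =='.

Compute (S \ del) ∪ add:
  pre ⊆ S: {carry(b5,right), robot_in(rmA)} ⊆ S  — applicable
  S \ del = {ball_in(b4,rmA), robot_in(rmA)}
  ∪ add   = {ball_in(b4,rmA), ball_in(b5,rmA), free(right), robot_in(rmA)}

== RESULT ==
["ball_in(b4,rmA)", "ball_in(b5,rmA)", "free(right)", "robot_in(rmA)"]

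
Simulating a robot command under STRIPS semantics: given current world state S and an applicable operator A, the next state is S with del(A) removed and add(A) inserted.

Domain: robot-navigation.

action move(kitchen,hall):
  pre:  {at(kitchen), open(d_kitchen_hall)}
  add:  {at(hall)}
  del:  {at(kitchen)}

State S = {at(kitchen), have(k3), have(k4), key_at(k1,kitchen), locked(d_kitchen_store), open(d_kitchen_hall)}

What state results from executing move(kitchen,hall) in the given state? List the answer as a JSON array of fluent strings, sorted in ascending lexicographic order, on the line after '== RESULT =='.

Compute (S \ del) ∪ add:
  pre ⊆ S: {at(kitchen), open(d_kitchen_hall)} ⊆ S  — applicable
  S \ del = {have(k3), have(k4), key_at(k1,kitchen), locked(d_kitchen_store), open(d_kitchen_hall)}
  ∪ add   = {at(hall), have(k3), have(k4), key_at(k1,kitchen), locked(d_kitchen_store), open(d_kitchen_hall)}

== RESULT ==
["at(hall)", "have(k3)", "have(k4)", "key_at(k1,kitchen)", "locked(d_kitchen_store)", "open(d_kitchen_hall)"]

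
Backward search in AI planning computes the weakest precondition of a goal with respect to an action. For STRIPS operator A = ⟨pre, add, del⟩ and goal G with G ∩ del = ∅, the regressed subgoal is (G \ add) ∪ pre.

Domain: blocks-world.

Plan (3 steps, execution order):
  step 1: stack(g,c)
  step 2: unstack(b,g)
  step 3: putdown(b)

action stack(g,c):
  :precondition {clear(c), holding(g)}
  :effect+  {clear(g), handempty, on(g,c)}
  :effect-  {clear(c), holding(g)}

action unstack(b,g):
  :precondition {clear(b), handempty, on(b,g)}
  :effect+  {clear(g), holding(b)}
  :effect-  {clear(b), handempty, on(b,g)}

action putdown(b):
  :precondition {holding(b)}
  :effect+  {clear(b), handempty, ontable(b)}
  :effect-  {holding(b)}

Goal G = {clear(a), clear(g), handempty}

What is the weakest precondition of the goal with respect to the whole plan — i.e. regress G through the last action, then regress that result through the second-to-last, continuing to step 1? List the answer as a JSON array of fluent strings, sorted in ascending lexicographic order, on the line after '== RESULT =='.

Work backward from the goal:
  through step 3 (putdown(b)): drop {handempty}, keep {clear(a), clear(g)}, require {holding(b)}
    → {clear(a), clear(g), holding(b)}
  through step 2 (unstack(b,g)): drop {clear(g), holding(b)}, keep {clear(a)}, require {clear(b), handempty, on(b,g)}
    → {clear(a), clear(b), handempty, on(b,g)}
  through step 1 (stack(g,c)): drop {handempty}, keep {clear(a), clear(b), on(b,g)}, require {clear(c), holding(g)}
    → {clear(a), clear(b), clear(c), holding(g), on(b,g)}

== RESULT ==
["clear(a)", "clear(b)", "clear(c)", "holding(g)", "on(b,g)"]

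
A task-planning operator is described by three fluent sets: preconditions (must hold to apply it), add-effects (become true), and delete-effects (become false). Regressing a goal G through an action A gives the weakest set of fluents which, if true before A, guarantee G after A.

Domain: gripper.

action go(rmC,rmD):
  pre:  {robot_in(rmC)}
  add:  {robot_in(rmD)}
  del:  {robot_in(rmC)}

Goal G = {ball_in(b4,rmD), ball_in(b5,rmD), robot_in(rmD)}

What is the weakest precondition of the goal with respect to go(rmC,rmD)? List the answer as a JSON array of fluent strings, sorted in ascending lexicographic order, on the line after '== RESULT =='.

Compute (G \ add) ∪ pre:
  G ∩ del = {}  (empty — regression defined)
  G \ add = {ball_in(b4,rmD), ball_in(b5,rmD), robot_in(rmD)} \ {robot_in(rmD)} = {ball_in(b4,rmD), ball_in(b5,rmD)}
  ∪ pre   = {ball_in(b4,rmD), ball_in(b5,rmD)} ∪ {robot_in(rmC)}
          = {ball_in(b4,rmD), ball_in(b5,rmD), robot_in(rmC)}

== RESULT ==
["ball_in(b4,rmD)", "ball_in(b5,rmD)", "robot_in(rmC)"]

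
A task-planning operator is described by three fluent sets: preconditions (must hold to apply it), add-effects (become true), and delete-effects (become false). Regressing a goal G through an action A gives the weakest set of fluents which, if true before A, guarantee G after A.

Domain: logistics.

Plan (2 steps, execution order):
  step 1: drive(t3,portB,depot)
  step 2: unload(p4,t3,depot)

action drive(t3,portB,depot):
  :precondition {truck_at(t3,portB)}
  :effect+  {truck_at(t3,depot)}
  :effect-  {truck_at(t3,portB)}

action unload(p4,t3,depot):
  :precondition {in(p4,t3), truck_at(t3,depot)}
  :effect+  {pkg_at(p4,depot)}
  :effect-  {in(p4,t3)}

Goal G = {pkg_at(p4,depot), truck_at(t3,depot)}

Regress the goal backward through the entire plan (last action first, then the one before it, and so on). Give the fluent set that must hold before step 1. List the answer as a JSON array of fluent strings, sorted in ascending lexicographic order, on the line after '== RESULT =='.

Work backward from the goal:
  through step 2 (unload(p4,t3,depot)): drop {pkg_at(p4,depot)}, keep {truck_at(t3,depot)}, require {in(p4,t3), truck_at(t3,depot)}
    → {in(p4,t3), truck_at(t3,depot)}
  through step 1 (drive(t3,portB,depot)): drop {truck_at(t3,depot)}, keep {in(p4,t3)}, require {truck_at(t3,portB)}
    → {in(p4,t3), truck_at(t3,portB)}

== RESULT ==
["in(p4,t3)", "truck_at(t3,portB)"]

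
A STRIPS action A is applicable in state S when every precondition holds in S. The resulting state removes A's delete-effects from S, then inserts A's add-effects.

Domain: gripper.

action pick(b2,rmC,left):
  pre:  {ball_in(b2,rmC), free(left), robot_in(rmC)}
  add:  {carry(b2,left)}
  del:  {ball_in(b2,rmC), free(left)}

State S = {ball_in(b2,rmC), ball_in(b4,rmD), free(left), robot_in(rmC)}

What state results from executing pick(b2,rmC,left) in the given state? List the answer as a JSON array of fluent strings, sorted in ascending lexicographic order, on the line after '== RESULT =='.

Compute (S \ del) ∪ add:
  pre ⊆ S: {ball_in(b2,rmC), free(left), robot_in(rmC)} ⊆ S  — applicable
  S \ del = {ball_in(b4,rmD), robot_in(rmC)}
  ∪ add   = {ball_in(b4,rmD), carry(b2,left), robot_in(rmC)}

== RESULT ==
["ball_in(b4,rmD)", "carry(b2,left)", "robot_in(rmC)"]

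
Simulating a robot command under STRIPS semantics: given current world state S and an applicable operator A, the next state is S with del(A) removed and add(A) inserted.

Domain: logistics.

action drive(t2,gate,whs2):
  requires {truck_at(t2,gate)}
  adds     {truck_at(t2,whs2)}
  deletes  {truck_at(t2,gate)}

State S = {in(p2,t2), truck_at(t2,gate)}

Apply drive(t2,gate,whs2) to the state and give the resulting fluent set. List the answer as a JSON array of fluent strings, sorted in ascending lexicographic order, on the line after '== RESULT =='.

Compute (S \ del) ∪ add:
  pre ⊆ S: {truck_at(t2,gate)} ⊆ S  — applicable
  S \ del = {in(p2,t2)}
  ∪ add   = {in(p2,t2), truck_at(t2,whs2)}

== RESULT ==
["in(p2,t2)", "truck_at(t2,whs2)"]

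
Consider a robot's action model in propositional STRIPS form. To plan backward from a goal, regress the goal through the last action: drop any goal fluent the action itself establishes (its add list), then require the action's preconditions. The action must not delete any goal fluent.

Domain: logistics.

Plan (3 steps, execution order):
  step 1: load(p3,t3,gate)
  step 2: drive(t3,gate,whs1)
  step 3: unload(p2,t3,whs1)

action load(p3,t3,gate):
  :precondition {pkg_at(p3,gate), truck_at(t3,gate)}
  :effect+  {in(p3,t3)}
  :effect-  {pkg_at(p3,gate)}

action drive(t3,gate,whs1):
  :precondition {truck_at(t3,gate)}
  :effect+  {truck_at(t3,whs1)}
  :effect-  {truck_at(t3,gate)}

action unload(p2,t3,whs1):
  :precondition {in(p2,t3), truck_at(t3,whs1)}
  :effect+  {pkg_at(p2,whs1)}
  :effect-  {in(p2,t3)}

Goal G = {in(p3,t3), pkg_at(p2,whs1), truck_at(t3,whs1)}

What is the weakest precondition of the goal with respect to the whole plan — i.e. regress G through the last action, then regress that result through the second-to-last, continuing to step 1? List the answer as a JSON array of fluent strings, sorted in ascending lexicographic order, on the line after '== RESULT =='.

Work backward from the goal:
  through step 3 (unload(p2,t3,whs1)): drop {pkg_at(p2,whs1)}, keep {in(p3,t3), truck_at(t3,whs1)}, require {in(p2,t3), truck_at(t3,whs1)}
    → {in(p2,t3), in(p3,t3), truck_at(t3,whs1)}
  through step 2 (drive(t3,gate,whs1)): drop {truck_at(t3,whs1)}, keep {in(p2,t3), in(p3,t3)}, require {truck_at(t3,gate)}
    → {in(p2,t3), in(p3,t3), truck_at(t3,gate)}
  through step 1 (load(p3,t3,gate)): drop {in(p3,t3)}, keep {in(p2,t3), truck_at(t3,gate)}, require {pkg_at(p3,gate), truck_at(t3,gate)}
    → {in(p2,t3), pkg_at(p3,gate), truck_at(t3,gate)}

== RESULT ==
["in(p2,t3)", "pkg_at(p3,gate)", "truck_at(t3,gate)"]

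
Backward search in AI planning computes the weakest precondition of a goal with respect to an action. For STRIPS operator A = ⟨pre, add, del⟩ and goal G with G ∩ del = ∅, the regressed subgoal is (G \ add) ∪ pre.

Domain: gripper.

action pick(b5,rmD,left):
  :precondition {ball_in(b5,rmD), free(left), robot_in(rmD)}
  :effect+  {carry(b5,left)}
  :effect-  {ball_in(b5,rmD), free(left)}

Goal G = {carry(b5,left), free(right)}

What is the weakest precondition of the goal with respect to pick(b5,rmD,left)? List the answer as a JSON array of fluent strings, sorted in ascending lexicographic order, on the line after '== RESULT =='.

Regress:
  G ∩ del = {}  (empty — regression defined)
  G \ add = {carry(b5,left), free(right)} \ {carry(b5,left)} = {free(right)}
  ∪ pre   = {free(right)} ∪ {ball_in(b5,rmD), free(left), robot_in(rmD)}
          = {ball_in(b5,rmD), free(left), free(right), robot_in(rmD)}

== RESULT ==
["ball_in(b5,rmD)", "free(left)", "free(right)", "robot_in(rmD)"]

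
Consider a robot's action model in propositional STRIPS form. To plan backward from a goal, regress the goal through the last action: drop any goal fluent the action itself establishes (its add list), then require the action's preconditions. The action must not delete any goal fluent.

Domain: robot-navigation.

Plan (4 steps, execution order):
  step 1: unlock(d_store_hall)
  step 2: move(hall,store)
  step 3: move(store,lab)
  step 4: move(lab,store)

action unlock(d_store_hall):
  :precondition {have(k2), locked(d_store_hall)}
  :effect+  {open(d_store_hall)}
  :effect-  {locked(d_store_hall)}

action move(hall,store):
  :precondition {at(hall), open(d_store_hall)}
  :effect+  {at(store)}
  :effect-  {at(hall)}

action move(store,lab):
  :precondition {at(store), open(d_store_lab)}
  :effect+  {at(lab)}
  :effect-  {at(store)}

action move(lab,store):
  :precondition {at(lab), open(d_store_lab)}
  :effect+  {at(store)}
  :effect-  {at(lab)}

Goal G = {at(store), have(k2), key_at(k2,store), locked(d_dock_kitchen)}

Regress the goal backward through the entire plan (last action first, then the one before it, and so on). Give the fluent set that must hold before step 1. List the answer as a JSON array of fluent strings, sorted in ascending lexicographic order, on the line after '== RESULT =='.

Work backward from the goal:
  through step 4 (move(lab,store)): drop {at(store)}, keep {have(k2), key_at(k2,store), locked(d_dock_kitchen)}, require {at(lab), open(d_store_lab)}
    → {at(lab), have(k2), key_at(k2,store), locked(d_dock_kitchen), open(d_store_lab)}
  through step 3 (move(store,lab)): drop {at(lab)}, keep {have(k2), key_at(k2,store), locked(d_dock_kitchen), open(d_store_lab)}, require {at(store), open(d_store_lab)}
    → {at(store), have(k2), key_at(k2,store), locked(d_dock_kitchen), open(d_store_lab)}
  through step 2 (move(hall,store)): drop {at(store)}, keep {have(k2), key_at(k2,store), locked(d_dock_kitchen), open(d_store_lab)}, require {at(hall), open(d_store_hall)}
    → {at(hall), have(k2), key_at(k2,store), locked(d_dock_kitchen), open(d_store_hall), open(d_store_lab)}
  through step 1 (unlock(d_store_hall)): drop {open(d_store_hall)}, keep {at(hall), have(k2), key_at(k2,store), locked(d_dock_kitchen), open(d_store_lab)}, require {have(k2), locked(d_store_hall)}
    → {at(hall), have(k2), key_at(k2,store), locked(d_dock_kitchen), locked(d_store_hall), open(d_store_lab)}

== RESULT ==
["at(hall)", "have(k2)", "key_at(k2,store)", "locked(d_dock_kitchen)", "locked(d_store_hall)", "open(d_store_lab)"]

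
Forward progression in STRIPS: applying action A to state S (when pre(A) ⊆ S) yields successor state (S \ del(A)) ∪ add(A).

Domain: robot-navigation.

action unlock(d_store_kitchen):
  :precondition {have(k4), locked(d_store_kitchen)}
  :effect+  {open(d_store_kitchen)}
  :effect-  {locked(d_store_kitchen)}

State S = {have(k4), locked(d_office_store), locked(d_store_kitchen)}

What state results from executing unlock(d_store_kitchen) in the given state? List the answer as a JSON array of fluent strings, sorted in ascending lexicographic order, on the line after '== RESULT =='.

Compute (S \ del) ∪ add:
  pre ⊆ S: {have(k4), locked(d_store_kitchen)} ⊆ S  — applicable
  S \ del = {have(k4), locked(d_office_store)}
  ∪ add   = {have(k4), locked(d_office_store), open(d_store_kitchen)}

== RESULT ==
["have(k4)", "locked(d_office_store)", "open(d_store_kitchen)"]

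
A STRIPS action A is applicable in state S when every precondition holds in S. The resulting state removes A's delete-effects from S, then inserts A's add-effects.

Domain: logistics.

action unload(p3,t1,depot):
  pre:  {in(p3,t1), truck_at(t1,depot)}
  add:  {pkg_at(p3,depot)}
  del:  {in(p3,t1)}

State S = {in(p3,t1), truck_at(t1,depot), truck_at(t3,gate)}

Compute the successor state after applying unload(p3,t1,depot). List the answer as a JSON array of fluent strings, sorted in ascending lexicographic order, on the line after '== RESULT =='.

Compute (S \ del) ∪ add:
  pre ⊆ S: {in(p3,t1), truck_at(t1,depot)} ⊆ S  — applicable
  S \ del = {truck_at(t1,depot), truck_at(t3,gate)}
  ∪ add   = {pkg_at(p3,depot), truck_at(t1,depot), truck_at(t3,gate)}

== RESULT ==
["pkg_at(p3,depot)", "truck_at(t1,depot)", "truck_at(t3,gate)"]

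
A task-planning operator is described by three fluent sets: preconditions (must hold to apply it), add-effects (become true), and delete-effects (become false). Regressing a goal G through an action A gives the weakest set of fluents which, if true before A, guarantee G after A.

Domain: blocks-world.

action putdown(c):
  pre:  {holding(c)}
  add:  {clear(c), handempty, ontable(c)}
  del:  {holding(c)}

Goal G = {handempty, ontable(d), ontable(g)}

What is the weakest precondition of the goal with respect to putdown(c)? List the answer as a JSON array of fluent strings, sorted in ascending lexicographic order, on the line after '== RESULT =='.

Regress:
  G ∩ del = {}  (empty — regression defined)
  G \ add = {handempty, ontable(d), ontable(g)} \ {clear(c), handempty, ontable(c)} = {ontable(d), ontable(g)}
  ∪ pre   = {ontable(d), ontable(g)} ∪ {holding(c)}
          = {holding(c), ontable(d), ontable(g)}

== RESULT ==
["holding(c)", "ontable(d)", "ontable(g)"]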